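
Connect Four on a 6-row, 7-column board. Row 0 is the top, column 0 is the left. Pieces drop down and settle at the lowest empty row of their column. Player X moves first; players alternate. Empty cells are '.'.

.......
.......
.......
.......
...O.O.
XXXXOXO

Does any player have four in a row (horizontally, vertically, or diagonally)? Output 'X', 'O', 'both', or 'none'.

X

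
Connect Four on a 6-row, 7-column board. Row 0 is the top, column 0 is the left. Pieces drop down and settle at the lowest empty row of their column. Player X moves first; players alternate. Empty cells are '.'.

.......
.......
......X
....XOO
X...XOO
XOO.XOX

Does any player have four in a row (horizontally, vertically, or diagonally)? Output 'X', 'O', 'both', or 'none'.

none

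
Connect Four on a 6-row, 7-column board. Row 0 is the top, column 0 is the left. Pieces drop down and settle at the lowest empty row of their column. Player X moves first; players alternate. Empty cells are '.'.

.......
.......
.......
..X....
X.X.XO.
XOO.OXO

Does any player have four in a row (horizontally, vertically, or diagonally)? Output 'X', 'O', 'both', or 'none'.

none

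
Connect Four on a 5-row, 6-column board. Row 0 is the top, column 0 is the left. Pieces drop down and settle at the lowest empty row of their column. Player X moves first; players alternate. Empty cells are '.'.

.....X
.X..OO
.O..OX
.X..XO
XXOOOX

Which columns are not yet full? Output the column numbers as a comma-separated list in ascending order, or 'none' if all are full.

col 0: top cell = '.' → open
col 1: top cell = '.' → open
col 2: top cell = '.' → open
col 3: top cell = '.' → open
col 4: top cell = '.' → open
col 5: top cell = 'X' → FULL

Answer: 0,1,2,3,4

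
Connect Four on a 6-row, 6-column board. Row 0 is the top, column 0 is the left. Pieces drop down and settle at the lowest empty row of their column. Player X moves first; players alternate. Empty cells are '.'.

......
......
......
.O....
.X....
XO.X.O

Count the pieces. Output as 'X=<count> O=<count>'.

X=3 O=3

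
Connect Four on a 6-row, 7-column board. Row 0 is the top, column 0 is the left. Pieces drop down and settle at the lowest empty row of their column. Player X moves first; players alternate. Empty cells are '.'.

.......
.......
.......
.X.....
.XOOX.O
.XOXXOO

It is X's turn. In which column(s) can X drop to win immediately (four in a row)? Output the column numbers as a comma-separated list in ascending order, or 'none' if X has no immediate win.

col 0: drop X → no win
col 1: drop X → WIN!
col 2: drop X → no win
col 3: drop X → no win
col 4: drop X → no win
col 5: drop X → no win
col 6: drop X → no win

Answer: 1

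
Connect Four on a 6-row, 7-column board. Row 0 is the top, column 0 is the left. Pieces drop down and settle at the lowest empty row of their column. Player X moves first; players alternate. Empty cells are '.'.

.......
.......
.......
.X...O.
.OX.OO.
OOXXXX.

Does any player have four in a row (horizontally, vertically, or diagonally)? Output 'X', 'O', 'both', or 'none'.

X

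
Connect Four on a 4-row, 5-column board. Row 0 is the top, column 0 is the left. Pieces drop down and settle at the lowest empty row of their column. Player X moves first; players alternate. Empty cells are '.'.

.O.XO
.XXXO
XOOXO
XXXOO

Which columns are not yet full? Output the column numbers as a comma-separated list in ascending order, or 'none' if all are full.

Answer: 0,2

Derivation:
col 0: top cell = '.' → open
col 1: top cell = 'O' → FULL
col 2: top cell = '.' → open
col 3: top cell = 'X' → FULL
col 4: top cell = 'O' → FULL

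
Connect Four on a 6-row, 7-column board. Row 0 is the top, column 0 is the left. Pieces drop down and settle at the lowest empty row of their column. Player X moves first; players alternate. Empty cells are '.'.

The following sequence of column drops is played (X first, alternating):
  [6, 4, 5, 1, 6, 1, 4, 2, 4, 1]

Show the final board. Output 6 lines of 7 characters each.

Answer: .......
.......
.......
.O..X..
.O..X.X
.OO.OXX

Derivation:
Move 1: X drops in col 6, lands at row 5
Move 2: O drops in col 4, lands at row 5
Move 3: X drops in col 5, lands at row 5
Move 4: O drops in col 1, lands at row 5
Move 5: X drops in col 6, lands at row 4
Move 6: O drops in col 1, lands at row 4
Move 7: X drops in col 4, lands at row 4
Move 8: O drops in col 2, lands at row 5
Move 9: X drops in col 4, lands at row 3
Move 10: O drops in col 1, lands at row 3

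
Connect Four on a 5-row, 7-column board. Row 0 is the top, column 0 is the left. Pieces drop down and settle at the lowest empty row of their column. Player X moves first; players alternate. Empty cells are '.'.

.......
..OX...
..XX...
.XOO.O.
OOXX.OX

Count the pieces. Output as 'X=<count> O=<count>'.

X=7 O=7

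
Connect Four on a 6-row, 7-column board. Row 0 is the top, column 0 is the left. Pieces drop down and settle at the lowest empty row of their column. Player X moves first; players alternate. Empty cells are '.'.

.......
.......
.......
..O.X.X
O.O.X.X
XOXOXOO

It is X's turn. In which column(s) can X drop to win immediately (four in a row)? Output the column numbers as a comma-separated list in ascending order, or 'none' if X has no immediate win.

Answer: 4

Derivation:
col 0: drop X → no win
col 1: drop X → no win
col 2: drop X → no win
col 3: drop X → no win
col 4: drop X → WIN!
col 5: drop X → no win
col 6: drop X → no win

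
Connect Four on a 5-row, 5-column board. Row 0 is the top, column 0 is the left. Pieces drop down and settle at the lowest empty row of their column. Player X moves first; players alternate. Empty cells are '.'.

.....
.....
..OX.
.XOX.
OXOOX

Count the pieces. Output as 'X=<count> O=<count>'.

X=5 O=5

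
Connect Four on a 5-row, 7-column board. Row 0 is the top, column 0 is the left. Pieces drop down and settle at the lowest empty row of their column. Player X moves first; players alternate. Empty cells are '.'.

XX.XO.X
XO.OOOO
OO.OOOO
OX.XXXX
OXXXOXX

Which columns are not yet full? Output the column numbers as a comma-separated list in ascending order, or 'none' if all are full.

col 0: top cell = 'X' → FULL
col 1: top cell = 'X' → FULL
col 2: top cell = '.' → open
col 3: top cell = 'X' → FULL
col 4: top cell = 'O' → FULL
col 5: top cell = '.' → open
col 6: top cell = 'X' → FULL

Answer: 2,5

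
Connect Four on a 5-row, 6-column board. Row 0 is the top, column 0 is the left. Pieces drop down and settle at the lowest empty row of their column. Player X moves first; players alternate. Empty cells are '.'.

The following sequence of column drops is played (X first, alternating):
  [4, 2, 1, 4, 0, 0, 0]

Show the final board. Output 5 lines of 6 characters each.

Move 1: X drops in col 4, lands at row 4
Move 2: O drops in col 2, lands at row 4
Move 3: X drops in col 1, lands at row 4
Move 4: O drops in col 4, lands at row 3
Move 5: X drops in col 0, lands at row 4
Move 6: O drops in col 0, lands at row 3
Move 7: X drops in col 0, lands at row 2

Answer: ......
......
X.....
O...O.
XXO.X.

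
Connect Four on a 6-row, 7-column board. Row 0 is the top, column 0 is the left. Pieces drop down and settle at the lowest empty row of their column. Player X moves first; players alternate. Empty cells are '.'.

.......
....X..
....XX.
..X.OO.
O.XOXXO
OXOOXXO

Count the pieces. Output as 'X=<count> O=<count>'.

X=10 O=9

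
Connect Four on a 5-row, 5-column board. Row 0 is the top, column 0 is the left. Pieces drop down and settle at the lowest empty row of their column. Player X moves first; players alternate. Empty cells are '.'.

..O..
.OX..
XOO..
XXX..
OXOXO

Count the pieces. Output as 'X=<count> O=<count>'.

X=7 O=7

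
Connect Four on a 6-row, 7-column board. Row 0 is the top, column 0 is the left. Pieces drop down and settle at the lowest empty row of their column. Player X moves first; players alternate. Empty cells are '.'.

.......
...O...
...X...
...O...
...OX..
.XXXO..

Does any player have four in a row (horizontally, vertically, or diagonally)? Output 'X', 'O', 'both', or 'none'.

none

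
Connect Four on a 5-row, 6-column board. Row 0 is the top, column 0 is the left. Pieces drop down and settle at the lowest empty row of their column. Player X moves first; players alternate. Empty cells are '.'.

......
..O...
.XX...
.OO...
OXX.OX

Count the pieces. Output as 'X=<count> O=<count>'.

X=5 O=5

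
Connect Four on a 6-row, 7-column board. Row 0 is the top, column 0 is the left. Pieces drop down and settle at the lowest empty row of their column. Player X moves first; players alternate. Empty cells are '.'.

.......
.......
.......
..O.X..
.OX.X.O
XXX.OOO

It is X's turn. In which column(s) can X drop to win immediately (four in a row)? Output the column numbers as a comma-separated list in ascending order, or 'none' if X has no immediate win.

Answer: 3

Derivation:
col 0: drop X → no win
col 1: drop X → no win
col 2: drop X → no win
col 3: drop X → WIN!
col 4: drop X → no win
col 5: drop X → no win
col 6: drop X → no win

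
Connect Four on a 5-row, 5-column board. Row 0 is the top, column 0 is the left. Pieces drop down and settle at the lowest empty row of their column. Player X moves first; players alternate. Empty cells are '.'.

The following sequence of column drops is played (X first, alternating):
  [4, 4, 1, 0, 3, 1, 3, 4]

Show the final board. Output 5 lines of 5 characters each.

Answer: .....
.....
....O
.O.XO
OX.XX

Derivation:
Move 1: X drops in col 4, lands at row 4
Move 2: O drops in col 4, lands at row 3
Move 3: X drops in col 1, lands at row 4
Move 4: O drops in col 0, lands at row 4
Move 5: X drops in col 3, lands at row 4
Move 6: O drops in col 1, lands at row 3
Move 7: X drops in col 3, lands at row 3
Move 8: O drops in col 4, lands at row 2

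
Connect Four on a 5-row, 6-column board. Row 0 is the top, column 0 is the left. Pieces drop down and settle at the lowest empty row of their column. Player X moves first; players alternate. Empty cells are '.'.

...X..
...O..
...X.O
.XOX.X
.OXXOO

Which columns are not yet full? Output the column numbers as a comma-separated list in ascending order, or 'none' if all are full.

Answer: 0,1,2,4,5

Derivation:
col 0: top cell = '.' → open
col 1: top cell = '.' → open
col 2: top cell = '.' → open
col 3: top cell = 'X' → FULL
col 4: top cell = '.' → open
col 5: top cell = '.' → open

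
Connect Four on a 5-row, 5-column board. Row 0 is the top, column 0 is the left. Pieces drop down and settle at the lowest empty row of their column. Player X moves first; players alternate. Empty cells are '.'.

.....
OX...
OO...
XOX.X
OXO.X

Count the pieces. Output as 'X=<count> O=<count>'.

X=6 O=6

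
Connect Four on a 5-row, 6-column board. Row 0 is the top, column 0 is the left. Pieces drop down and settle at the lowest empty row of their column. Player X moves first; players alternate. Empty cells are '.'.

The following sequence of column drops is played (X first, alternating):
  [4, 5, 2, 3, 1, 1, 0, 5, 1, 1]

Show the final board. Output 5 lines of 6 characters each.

Move 1: X drops in col 4, lands at row 4
Move 2: O drops in col 5, lands at row 4
Move 3: X drops in col 2, lands at row 4
Move 4: O drops in col 3, lands at row 4
Move 5: X drops in col 1, lands at row 4
Move 6: O drops in col 1, lands at row 3
Move 7: X drops in col 0, lands at row 4
Move 8: O drops in col 5, lands at row 3
Move 9: X drops in col 1, lands at row 2
Move 10: O drops in col 1, lands at row 1

Answer: ......
.O....
.X....
.O...O
XXXOXO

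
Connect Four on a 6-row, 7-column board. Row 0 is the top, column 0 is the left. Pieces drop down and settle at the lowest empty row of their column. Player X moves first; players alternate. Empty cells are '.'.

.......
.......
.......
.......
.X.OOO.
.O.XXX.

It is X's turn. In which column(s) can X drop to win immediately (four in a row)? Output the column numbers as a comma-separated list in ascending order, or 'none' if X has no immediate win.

Answer: 2,6

Derivation:
col 0: drop X → no win
col 1: drop X → no win
col 2: drop X → WIN!
col 3: drop X → no win
col 4: drop X → no win
col 5: drop X → no win
col 6: drop X → WIN!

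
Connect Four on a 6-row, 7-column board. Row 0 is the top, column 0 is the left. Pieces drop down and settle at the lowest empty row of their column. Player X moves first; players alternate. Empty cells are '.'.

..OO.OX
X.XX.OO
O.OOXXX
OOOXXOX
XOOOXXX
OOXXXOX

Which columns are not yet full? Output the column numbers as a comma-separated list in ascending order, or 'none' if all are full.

Answer: 0,1,4

Derivation:
col 0: top cell = '.' → open
col 1: top cell = '.' → open
col 2: top cell = 'O' → FULL
col 3: top cell = 'O' → FULL
col 4: top cell = '.' → open
col 5: top cell = 'O' → FULL
col 6: top cell = 'X' → FULL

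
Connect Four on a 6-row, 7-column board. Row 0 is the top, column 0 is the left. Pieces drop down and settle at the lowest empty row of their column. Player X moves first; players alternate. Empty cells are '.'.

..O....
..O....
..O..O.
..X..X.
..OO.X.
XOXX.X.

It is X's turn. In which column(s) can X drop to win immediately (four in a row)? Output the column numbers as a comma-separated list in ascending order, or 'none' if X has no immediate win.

Answer: 4

Derivation:
col 0: drop X → no win
col 1: drop X → no win
col 3: drop X → no win
col 4: drop X → WIN!
col 5: drop X → no win
col 6: drop X → no win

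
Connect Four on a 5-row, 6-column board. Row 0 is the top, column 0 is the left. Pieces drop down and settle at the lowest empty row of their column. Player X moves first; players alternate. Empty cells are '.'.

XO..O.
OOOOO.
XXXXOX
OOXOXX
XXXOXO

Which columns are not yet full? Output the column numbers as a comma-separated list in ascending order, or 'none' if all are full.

Answer: 2,3,5

Derivation:
col 0: top cell = 'X' → FULL
col 1: top cell = 'O' → FULL
col 2: top cell = '.' → open
col 3: top cell = '.' → open
col 4: top cell = 'O' → FULL
col 5: top cell = '.' → open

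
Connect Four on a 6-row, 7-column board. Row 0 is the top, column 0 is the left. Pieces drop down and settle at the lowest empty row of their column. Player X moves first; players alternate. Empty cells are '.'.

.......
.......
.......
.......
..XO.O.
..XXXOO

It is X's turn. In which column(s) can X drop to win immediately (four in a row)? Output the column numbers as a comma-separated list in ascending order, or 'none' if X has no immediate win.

Answer: 1

Derivation:
col 0: drop X → no win
col 1: drop X → WIN!
col 2: drop X → no win
col 3: drop X → no win
col 4: drop X → no win
col 5: drop X → no win
col 6: drop X → no win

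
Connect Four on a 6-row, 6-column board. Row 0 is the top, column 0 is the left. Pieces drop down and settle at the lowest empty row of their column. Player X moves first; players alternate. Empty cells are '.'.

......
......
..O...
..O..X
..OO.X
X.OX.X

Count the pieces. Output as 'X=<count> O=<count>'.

X=5 O=5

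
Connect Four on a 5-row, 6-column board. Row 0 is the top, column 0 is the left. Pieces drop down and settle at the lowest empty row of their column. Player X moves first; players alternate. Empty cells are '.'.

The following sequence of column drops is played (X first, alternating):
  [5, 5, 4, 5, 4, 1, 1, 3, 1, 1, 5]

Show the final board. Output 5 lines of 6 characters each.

Move 1: X drops in col 5, lands at row 4
Move 2: O drops in col 5, lands at row 3
Move 3: X drops in col 4, lands at row 4
Move 4: O drops in col 5, lands at row 2
Move 5: X drops in col 4, lands at row 3
Move 6: O drops in col 1, lands at row 4
Move 7: X drops in col 1, lands at row 3
Move 8: O drops in col 3, lands at row 4
Move 9: X drops in col 1, lands at row 2
Move 10: O drops in col 1, lands at row 1
Move 11: X drops in col 5, lands at row 1

Answer: ......
.O...X
.X...O
.X..XO
.O.OXX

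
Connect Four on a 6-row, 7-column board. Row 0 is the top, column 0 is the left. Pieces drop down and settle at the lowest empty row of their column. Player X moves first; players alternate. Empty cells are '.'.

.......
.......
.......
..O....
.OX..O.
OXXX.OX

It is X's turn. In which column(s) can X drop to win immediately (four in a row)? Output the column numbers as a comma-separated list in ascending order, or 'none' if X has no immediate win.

Answer: 4

Derivation:
col 0: drop X → no win
col 1: drop X → no win
col 2: drop X → no win
col 3: drop X → no win
col 4: drop X → WIN!
col 5: drop X → no win
col 6: drop X → no win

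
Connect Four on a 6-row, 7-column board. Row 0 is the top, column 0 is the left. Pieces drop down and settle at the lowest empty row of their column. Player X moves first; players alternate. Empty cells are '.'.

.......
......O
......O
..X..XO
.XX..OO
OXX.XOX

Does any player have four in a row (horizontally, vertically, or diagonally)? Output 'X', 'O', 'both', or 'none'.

O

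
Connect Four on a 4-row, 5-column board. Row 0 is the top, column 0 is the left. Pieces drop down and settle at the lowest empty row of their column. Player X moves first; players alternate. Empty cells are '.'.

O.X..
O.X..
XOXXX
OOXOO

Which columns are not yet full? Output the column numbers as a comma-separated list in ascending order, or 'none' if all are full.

Answer: 1,3,4

Derivation:
col 0: top cell = 'O' → FULL
col 1: top cell = '.' → open
col 2: top cell = 'X' → FULL
col 3: top cell = '.' → open
col 4: top cell = '.' → open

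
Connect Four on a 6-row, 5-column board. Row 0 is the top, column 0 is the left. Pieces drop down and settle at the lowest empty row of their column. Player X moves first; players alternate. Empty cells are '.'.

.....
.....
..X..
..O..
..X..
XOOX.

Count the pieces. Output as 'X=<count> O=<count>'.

X=4 O=3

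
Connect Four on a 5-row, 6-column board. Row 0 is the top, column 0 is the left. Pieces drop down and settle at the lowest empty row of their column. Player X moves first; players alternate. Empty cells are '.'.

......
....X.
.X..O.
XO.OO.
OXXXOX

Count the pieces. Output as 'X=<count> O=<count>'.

X=7 O=6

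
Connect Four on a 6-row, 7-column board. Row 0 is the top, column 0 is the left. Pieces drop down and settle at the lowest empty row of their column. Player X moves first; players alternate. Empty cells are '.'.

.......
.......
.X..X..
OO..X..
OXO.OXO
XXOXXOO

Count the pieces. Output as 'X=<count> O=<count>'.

X=9 O=9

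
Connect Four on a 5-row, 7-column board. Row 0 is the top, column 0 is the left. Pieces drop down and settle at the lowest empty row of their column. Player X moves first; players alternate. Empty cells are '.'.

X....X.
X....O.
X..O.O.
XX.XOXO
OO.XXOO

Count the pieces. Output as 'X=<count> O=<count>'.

X=10 O=9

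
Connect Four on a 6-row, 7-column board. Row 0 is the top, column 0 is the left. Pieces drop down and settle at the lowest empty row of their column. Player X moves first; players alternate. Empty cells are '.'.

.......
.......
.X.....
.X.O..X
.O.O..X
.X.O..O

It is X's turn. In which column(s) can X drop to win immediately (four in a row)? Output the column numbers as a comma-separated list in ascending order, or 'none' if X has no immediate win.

col 0: drop X → no win
col 1: drop X → no win
col 2: drop X → no win
col 3: drop X → no win
col 4: drop X → no win
col 5: drop X → no win
col 6: drop X → no win

Answer: none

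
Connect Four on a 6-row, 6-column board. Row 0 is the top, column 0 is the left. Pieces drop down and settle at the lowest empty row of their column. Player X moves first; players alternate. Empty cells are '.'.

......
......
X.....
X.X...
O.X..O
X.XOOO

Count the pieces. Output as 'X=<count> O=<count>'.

X=6 O=5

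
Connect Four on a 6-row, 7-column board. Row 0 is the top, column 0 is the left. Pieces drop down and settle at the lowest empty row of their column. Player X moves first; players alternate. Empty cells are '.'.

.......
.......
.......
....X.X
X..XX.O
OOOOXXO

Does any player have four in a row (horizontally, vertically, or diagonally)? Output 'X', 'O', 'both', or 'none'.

O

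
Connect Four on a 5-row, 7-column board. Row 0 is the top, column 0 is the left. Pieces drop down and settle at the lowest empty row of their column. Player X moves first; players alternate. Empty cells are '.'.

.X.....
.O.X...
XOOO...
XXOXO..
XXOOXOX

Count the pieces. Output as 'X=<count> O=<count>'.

X=10 O=9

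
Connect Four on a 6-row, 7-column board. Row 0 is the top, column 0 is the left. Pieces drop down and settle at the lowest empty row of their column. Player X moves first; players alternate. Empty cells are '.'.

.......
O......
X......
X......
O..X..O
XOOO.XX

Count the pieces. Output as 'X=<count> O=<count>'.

X=6 O=6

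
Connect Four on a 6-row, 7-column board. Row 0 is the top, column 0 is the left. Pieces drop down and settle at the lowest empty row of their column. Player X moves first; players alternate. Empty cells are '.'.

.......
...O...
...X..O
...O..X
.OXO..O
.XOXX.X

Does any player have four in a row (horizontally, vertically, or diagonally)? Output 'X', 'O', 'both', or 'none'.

none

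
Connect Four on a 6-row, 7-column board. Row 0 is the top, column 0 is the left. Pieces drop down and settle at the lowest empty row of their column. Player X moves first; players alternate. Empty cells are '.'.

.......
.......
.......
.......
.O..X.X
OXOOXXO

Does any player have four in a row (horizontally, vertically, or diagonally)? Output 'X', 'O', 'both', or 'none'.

none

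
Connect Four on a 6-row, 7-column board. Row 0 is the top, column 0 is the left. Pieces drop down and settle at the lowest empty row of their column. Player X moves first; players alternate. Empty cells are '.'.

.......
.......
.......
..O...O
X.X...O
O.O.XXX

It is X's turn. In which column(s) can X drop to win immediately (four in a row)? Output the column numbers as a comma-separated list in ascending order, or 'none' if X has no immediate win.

col 0: drop X → no win
col 1: drop X → no win
col 2: drop X → no win
col 3: drop X → WIN!
col 4: drop X → no win
col 5: drop X → no win
col 6: drop X → no win

Answer: 3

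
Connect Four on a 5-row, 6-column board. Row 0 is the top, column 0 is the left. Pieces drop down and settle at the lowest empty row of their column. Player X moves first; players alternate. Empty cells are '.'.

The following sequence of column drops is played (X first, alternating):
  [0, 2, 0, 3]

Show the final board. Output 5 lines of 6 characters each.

Answer: ......
......
......
X.....
X.OO..

Derivation:
Move 1: X drops in col 0, lands at row 4
Move 2: O drops in col 2, lands at row 4
Move 3: X drops in col 0, lands at row 3
Move 4: O drops in col 3, lands at row 4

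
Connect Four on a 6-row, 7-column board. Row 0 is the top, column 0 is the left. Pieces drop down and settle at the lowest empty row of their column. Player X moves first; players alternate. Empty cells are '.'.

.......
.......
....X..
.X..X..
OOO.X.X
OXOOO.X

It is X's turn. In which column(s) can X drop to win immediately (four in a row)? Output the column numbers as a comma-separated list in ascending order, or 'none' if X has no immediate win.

col 0: drop X → no win
col 1: drop X → no win
col 2: drop X → no win
col 3: drop X → no win
col 4: drop X → WIN!
col 5: drop X → no win
col 6: drop X → no win

Answer: 4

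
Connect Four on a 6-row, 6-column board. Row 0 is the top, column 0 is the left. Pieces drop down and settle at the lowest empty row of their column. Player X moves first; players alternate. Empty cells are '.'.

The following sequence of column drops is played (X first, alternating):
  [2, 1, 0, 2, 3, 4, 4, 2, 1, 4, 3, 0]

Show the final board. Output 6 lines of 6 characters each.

Answer: ......
......
......
..O.O.
OXOXX.
XOXXO.

Derivation:
Move 1: X drops in col 2, lands at row 5
Move 2: O drops in col 1, lands at row 5
Move 3: X drops in col 0, lands at row 5
Move 4: O drops in col 2, lands at row 4
Move 5: X drops in col 3, lands at row 5
Move 6: O drops in col 4, lands at row 5
Move 7: X drops in col 4, lands at row 4
Move 8: O drops in col 2, lands at row 3
Move 9: X drops in col 1, lands at row 4
Move 10: O drops in col 4, lands at row 3
Move 11: X drops in col 3, lands at row 4
Move 12: O drops in col 0, lands at row 4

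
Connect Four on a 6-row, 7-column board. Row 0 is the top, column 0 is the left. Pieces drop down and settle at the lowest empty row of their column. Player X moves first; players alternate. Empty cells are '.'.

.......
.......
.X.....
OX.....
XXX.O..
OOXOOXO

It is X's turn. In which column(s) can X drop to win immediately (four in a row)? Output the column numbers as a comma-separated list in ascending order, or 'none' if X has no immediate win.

col 0: drop X → no win
col 1: drop X → WIN!
col 2: drop X → no win
col 3: drop X → WIN!
col 4: drop X → no win
col 5: drop X → no win
col 6: drop X → no win

Answer: 1,3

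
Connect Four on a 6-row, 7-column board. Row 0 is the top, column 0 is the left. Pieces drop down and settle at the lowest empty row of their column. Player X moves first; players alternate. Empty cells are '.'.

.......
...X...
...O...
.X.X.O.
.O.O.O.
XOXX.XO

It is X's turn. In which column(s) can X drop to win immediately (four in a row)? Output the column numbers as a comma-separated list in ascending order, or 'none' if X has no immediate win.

col 0: drop X → no win
col 1: drop X → no win
col 2: drop X → no win
col 3: drop X → no win
col 4: drop X → WIN!
col 5: drop X → no win
col 6: drop X → no win

Answer: 4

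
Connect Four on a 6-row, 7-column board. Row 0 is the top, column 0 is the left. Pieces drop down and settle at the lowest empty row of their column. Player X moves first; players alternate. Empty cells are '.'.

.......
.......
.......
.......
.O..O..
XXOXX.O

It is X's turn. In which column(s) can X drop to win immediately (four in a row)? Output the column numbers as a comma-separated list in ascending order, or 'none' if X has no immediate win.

Answer: none

Derivation:
col 0: drop X → no win
col 1: drop X → no win
col 2: drop X → no win
col 3: drop X → no win
col 4: drop X → no win
col 5: drop X → no win
col 6: drop X → no win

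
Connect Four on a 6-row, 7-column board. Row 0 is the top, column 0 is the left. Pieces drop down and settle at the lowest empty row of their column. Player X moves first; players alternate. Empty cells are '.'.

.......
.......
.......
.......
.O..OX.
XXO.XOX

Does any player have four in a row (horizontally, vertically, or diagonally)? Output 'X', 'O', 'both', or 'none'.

none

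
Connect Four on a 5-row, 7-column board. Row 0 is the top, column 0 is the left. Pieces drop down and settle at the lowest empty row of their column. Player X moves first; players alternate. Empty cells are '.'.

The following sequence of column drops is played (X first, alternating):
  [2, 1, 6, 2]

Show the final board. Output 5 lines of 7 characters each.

Answer: .......
.......
.......
..O....
.OX...X

Derivation:
Move 1: X drops in col 2, lands at row 4
Move 2: O drops in col 1, lands at row 4
Move 3: X drops in col 6, lands at row 4
Move 4: O drops in col 2, lands at row 3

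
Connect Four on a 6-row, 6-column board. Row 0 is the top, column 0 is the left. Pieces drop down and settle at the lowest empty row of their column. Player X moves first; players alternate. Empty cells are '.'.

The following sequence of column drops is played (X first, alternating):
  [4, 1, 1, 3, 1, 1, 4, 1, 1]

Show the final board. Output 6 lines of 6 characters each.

Move 1: X drops in col 4, lands at row 5
Move 2: O drops in col 1, lands at row 5
Move 3: X drops in col 1, lands at row 4
Move 4: O drops in col 3, lands at row 5
Move 5: X drops in col 1, lands at row 3
Move 6: O drops in col 1, lands at row 2
Move 7: X drops in col 4, lands at row 4
Move 8: O drops in col 1, lands at row 1
Move 9: X drops in col 1, lands at row 0

Answer: .X....
.O....
.O....
.X....
.X..X.
.O.OX.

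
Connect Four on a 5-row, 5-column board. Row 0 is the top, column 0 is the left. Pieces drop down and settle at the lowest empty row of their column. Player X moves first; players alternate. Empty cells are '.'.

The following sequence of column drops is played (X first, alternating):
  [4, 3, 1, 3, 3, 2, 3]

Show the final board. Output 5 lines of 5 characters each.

Move 1: X drops in col 4, lands at row 4
Move 2: O drops in col 3, lands at row 4
Move 3: X drops in col 1, lands at row 4
Move 4: O drops in col 3, lands at row 3
Move 5: X drops in col 3, lands at row 2
Move 6: O drops in col 2, lands at row 4
Move 7: X drops in col 3, lands at row 1

Answer: .....
...X.
...X.
...O.
.XOOX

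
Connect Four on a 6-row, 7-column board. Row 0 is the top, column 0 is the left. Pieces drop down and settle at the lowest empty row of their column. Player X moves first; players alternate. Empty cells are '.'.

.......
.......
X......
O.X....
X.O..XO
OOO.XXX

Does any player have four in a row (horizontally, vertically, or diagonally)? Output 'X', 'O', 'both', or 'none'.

none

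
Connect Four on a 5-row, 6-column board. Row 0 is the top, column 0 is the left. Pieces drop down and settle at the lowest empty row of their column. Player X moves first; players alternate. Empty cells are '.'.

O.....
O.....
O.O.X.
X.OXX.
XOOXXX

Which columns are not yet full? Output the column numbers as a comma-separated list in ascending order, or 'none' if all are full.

col 0: top cell = 'O' → FULL
col 1: top cell = '.' → open
col 2: top cell = '.' → open
col 3: top cell = '.' → open
col 4: top cell = '.' → open
col 5: top cell = '.' → open

Answer: 1,2,3,4,5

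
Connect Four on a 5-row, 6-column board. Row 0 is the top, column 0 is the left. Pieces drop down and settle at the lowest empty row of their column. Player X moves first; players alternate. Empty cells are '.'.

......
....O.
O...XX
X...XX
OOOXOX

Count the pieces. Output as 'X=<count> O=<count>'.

X=7 O=6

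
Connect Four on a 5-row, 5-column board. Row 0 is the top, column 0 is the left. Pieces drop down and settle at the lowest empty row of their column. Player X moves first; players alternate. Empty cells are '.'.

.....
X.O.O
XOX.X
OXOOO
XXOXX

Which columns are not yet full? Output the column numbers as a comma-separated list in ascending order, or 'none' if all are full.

Answer: 0,1,2,3,4

Derivation:
col 0: top cell = '.' → open
col 1: top cell = '.' → open
col 2: top cell = '.' → open
col 3: top cell = '.' → open
col 4: top cell = '.' → open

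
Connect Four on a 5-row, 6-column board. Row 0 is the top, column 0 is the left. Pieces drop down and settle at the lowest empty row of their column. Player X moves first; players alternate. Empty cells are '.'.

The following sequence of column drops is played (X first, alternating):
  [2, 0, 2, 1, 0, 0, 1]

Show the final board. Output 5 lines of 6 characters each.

Answer: ......
......
O.....
XXX...
OOX...

Derivation:
Move 1: X drops in col 2, lands at row 4
Move 2: O drops in col 0, lands at row 4
Move 3: X drops in col 2, lands at row 3
Move 4: O drops in col 1, lands at row 4
Move 5: X drops in col 0, lands at row 3
Move 6: O drops in col 0, lands at row 2
Move 7: X drops in col 1, lands at row 3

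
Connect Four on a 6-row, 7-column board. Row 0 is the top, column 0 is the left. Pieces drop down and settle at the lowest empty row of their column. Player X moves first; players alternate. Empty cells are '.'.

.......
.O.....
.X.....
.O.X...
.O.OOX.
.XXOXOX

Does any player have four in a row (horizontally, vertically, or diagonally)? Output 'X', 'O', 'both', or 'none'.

none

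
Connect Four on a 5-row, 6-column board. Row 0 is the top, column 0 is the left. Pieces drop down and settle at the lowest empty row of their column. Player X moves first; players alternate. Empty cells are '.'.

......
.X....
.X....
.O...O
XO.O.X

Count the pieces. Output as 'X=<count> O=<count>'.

X=4 O=4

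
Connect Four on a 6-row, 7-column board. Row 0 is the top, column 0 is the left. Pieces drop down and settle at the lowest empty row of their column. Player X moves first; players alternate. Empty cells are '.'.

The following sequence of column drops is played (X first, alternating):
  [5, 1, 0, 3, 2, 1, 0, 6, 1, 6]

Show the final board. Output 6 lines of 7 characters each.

Answer: .......
.......
.......
.X.....
XO....O
XOXO.XO

Derivation:
Move 1: X drops in col 5, lands at row 5
Move 2: O drops in col 1, lands at row 5
Move 3: X drops in col 0, lands at row 5
Move 4: O drops in col 3, lands at row 5
Move 5: X drops in col 2, lands at row 5
Move 6: O drops in col 1, lands at row 4
Move 7: X drops in col 0, lands at row 4
Move 8: O drops in col 6, lands at row 5
Move 9: X drops in col 1, lands at row 3
Move 10: O drops in col 6, lands at row 4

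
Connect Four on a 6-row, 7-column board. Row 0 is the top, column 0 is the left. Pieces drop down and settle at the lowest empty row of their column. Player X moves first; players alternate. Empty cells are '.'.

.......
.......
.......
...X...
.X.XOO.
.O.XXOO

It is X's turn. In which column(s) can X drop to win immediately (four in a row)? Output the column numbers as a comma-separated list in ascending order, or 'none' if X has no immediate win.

Answer: 3

Derivation:
col 0: drop X → no win
col 1: drop X → no win
col 2: drop X → no win
col 3: drop X → WIN!
col 4: drop X → no win
col 5: drop X → no win
col 6: drop X → no win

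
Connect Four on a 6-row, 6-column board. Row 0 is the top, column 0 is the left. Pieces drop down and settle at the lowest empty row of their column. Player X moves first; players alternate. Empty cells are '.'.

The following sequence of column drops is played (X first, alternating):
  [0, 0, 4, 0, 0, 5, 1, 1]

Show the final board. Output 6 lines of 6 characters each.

Move 1: X drops in col 0, lands at row 5
Move 2: O drops in col 0, lands at row 4
Move 3: X drops in col 4, lands at row 5
Move 4: O drops in col 0, lands at row 3
Move 5: X drops in col 0, lands at row 2
Move 6: O drops in col 5, lands at row 5
Move 7: X drops in col 1, lands at row 5
Move 8: O drops in col 1, lands at row 4

Answer: ......
......
X.....
O.....
OO....
XX..XO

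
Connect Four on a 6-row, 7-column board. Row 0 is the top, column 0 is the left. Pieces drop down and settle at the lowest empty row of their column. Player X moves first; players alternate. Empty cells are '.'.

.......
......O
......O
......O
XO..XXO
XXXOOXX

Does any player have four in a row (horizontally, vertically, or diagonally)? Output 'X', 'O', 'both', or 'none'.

O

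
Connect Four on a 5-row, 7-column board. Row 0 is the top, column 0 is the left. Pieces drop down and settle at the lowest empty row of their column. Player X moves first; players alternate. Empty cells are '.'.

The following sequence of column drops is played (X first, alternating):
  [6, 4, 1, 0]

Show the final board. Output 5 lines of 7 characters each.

Move 1: X drops in col 6, lands at row 4
Move 2: O drops in col 4, lands at row 4
Move 3: X drops in col 1, lands at row 4
Move 4: O drops in col 0, lands at row 4

Answer: .......
.......
.......
.......
OX..O.X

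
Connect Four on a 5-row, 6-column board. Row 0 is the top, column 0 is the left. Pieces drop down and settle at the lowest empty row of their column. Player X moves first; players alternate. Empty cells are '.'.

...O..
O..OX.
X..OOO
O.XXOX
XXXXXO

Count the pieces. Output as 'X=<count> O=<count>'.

X=10 O=9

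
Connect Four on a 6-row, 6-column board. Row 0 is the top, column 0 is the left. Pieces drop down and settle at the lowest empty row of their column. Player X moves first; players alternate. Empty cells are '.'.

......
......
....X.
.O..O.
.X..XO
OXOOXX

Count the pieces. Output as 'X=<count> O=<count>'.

X=6 O=6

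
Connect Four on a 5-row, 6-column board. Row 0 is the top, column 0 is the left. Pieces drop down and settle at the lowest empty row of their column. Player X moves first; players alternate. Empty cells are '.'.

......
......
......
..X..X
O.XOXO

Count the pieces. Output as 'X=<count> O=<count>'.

X=4 O=3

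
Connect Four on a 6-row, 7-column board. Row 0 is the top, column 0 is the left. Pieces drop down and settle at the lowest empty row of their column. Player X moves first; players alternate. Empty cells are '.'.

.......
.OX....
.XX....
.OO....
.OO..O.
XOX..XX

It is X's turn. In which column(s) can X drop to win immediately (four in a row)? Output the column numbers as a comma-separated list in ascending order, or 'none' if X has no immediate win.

col 0: drop X → no win
col 1: drop X → no win
col 2: drop X → no win
col 3: drop X → no win
col 4: drop X → no win
col 5: drop X → no win
col 6: drop X → no win

Answer: none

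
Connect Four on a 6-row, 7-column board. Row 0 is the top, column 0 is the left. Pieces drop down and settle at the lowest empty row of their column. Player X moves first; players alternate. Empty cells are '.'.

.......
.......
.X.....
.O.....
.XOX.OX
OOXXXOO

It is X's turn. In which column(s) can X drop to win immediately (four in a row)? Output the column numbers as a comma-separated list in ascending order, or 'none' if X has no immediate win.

col 0: drop X → no win
col 1: drop X → no win
col 2: drop X → WIN!
col 3: drop X → no win
col 4: drop X → no win
col 5: drop X → no win
col 6: drop X → no win

Answer: 2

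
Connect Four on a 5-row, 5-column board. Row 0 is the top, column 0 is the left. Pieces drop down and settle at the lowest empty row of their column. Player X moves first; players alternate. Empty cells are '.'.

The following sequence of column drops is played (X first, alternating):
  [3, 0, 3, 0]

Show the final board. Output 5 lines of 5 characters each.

Answer: .....
.....
.....
O..X.
O..X.

Derivation:
Move 1: X drops in col 3, lands at row 4
Move 2: O drops in col 0, lands at row 4
Move 3: X drops in col 3, lands at row 3
Move 4: O drops in col 0, lands at row 3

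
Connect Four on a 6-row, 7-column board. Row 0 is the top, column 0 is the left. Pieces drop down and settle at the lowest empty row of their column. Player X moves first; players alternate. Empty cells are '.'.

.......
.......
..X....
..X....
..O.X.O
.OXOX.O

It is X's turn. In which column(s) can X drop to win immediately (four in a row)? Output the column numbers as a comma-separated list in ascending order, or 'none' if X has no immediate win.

col 0: drop X → no win
col 1: drop X → no win
col 2: drop X → no win
col 3: drop X → no win
col 4: drop X → no win
col 5: drop X → no win
col 6: drop X → no win

Answer: none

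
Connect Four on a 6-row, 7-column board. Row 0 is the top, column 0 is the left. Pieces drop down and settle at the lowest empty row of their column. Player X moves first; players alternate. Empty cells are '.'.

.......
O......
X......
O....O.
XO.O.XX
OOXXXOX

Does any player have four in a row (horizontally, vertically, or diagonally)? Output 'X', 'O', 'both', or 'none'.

none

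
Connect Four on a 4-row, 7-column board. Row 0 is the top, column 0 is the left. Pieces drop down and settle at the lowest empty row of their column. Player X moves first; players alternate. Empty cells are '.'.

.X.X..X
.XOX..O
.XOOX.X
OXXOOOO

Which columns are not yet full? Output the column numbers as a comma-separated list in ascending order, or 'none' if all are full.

col 0: top cell = '.' → open
col 1: top cell = 'X' → FULL
col 2: top cell = '.' → open
col 3: top cell = 'X' → FULL
col 4: top cell = '.' → open
col 5: top cell = '.' → open
col 6: top cell = 'X' → FULL

Answer: 0,2,4,5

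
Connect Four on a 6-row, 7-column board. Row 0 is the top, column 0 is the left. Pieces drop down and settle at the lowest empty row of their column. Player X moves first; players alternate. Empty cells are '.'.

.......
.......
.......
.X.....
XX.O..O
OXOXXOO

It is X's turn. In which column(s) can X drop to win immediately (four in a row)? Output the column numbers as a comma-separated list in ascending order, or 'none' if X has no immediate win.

col 0: drop X → no win
col 1: drop X → WIN!
col 2: drop X → no win
col 3: drop X → no win
col 4: drop X → no win
col 5: drop X → no win
col 6: drop X → no win

Answer: 1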